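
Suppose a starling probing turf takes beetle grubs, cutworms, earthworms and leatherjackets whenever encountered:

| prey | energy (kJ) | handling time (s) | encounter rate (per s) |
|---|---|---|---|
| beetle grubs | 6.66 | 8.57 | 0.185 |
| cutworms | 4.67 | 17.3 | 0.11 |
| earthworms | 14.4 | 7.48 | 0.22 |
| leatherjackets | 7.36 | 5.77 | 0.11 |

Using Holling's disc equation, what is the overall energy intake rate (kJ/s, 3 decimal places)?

R = (0.185×6.66 + 0.11×4.67 + 0.22×14.4 + 0.11×7.36) / (1 + 0.185×8.57 + 0.11×17.3 + 0.22×7.48 + 0.11×5.77) = 5.723/6.769 = 0.8456 kJ/s.

0.846 kJ/s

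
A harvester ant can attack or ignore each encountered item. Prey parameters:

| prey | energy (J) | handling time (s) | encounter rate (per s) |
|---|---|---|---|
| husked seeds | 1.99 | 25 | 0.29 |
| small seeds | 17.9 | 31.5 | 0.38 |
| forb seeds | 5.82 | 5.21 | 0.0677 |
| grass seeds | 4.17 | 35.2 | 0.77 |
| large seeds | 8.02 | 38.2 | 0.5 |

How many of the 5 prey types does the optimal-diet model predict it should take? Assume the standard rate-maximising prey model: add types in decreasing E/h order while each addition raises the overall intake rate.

Rank by E/h (J/s): forb seeds 1.12, small seeds 0.568, large seeds 0.21, grass seeds 0.118, husked seeds 0.0796. Include each in turn until the next type's E/h falls below the running intake rate.
Rate on top 1: 0.2913. small seeds: 0.568 > 0.2913 → include.
Rate on top 2: 0.5401. large seeds: 0.21 < 0.5401 → exclude; stop.
Optimal diet: forb seeds, small seeds — 2 of 5 types.

2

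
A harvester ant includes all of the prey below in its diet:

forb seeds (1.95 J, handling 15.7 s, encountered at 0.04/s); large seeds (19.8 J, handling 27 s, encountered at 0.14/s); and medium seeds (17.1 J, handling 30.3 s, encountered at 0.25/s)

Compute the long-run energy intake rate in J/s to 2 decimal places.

0.55 J/s

R = Σλ_iE_i / (1 + Σλ_ih_i)
Numerator: 0.04×1.95 + 0.14×19.8 + 0.25×17.1 = 7.125
Denominator: 1 + 0.04×15.7 + 0.14×27 + 0.25×30.3 = 12.98
R = 7.125/12.98 = 0.5488 J/s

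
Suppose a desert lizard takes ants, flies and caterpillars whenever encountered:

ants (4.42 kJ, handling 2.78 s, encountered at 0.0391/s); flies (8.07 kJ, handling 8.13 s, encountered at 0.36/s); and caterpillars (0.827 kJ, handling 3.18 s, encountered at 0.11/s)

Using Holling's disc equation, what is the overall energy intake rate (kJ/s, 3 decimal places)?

0.723 kJ/s

R = Σλ_iE_i / (1 + Σλ_ih_i)
Numerator: 0.0391×4.42 + 0.36×8.07 + 0.11×0.827 = 3.169
Denominator: 1 + 0.0391×2.78 + 0.36×8.13 + 0.11×3.18 = 4.385
R = 3.169/4.385 = 0.7226 kJ/s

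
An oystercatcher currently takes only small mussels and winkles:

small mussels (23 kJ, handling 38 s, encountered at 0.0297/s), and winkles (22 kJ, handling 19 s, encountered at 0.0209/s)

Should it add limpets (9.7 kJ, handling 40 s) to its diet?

Current rate: (0.0297×23 + 0.0209×22)/(1 + 0.0297×38 + 0.0209×19) = 0.4525 kJ/s.
limpets: E/h = 9.7/40 = 0.2425 kJ/s.
Since 0.2425 < R, time spent handling limpets is better spent searching.

No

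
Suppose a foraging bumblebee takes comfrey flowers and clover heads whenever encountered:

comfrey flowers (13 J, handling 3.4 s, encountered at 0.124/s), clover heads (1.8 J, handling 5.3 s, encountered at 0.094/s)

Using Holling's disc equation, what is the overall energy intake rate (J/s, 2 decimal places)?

Energy encountered per unit search time: 0.124×13 + 0.094×1.8 = 1.781 J/s.
Handling time per unit search time: 0.124×3.4 + 0.094×5.3 = 0.9198.
Rate = 1.781/(1 + 0.9198) = 0.9278 J/s.

0.93 J/s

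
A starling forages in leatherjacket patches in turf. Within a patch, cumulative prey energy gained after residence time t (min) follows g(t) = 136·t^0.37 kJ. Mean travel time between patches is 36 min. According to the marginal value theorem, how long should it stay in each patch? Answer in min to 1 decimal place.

Optimal t* satisfies g'(t*) = g(t*)/(T + t*).
g'(t) = 0.37·136·t^-0.63. Setting 0.37·136·t^-0.63 = 136·t^0.37/(36+t) gives 0.37(36+t) = t, so 0.63·t = 0.37×36.
t* = 0.37×36/0.63 = 21.14 min.

21.1 min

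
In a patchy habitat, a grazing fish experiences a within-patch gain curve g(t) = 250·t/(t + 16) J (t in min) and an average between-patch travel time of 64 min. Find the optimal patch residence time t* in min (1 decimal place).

32.0 min

Maximise g(t)/(T+t): set derivative to zero → g'(t)(T+t) = g(t).
g'(t) = 250·16/(t + 16)². Setting 250·16/(t+16)² = 250t/[(t+16)(64+t)] gives 16(64+t) = t(t+16), so t² = 16×64 = 1024.
t* = √1024 = 32 min.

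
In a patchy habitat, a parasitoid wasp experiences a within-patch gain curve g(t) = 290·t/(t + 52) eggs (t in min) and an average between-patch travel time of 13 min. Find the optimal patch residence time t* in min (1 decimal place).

26.0 min

Optimal t* satisfies g'(t*) = g(t*)/(T + t*).
g'(t) = 290·52/(t + 52)². Setting 290·52/(t+52)² = 290t/[(t+52)(13+t)] gives 52(13+t) = t(t+52), so t² = 52×13 = 676.
t* = √676 = 26 min.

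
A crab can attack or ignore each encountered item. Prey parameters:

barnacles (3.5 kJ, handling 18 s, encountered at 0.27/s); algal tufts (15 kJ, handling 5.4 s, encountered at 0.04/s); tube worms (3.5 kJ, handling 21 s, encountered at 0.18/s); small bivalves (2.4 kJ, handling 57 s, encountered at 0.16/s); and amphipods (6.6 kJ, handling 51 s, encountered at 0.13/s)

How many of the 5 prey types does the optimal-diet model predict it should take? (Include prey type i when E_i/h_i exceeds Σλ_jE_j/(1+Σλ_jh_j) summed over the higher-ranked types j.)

Rank by E/h (kJ/s): algal tufts 2.78, barnacles 0.194, tube worms 0.167, amphipods 0.129, small bivalves 0.0421. Include each in turn until the next type's E/h falls below the running intake rate.
Rate on top 1: 0.4934. barnacles: 0.194 < 0.4934 → exclude; stop.
Optimal diet: algal tufts — 1 of 5 types.

1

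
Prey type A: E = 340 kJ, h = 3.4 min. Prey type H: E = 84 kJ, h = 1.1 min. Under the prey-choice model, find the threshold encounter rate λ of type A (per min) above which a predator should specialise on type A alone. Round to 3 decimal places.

0.950 per min

At the threshold, the rate on type A alone equals the profitability of type H: λ·340/(1 + λ·3.4) = 84/1.1 = 76.36.
Rearranging, λ(340 − 76.36×3.4) = 76.36, so λ = 76.36/80.36 = 0.9502 per min.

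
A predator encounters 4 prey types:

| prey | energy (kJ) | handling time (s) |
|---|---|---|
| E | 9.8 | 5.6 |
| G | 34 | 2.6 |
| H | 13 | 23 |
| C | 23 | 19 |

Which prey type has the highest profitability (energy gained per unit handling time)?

Profitability E/h (kJ/s): E = 9.8/5.6 = 1.75, G = 34/2.6 = 13.1, H = 13/23 = 0.565, C = 23/19 = 1.21.
Ranked: G > E > C > H.

G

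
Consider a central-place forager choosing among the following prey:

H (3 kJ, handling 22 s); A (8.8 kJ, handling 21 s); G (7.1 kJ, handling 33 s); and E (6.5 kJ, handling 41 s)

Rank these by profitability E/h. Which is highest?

A

In descending order of E/h:
A: 8.8/21 = 0.419 kJ/s
G: 7.1/33 = 0.215 kJ/s
E: 6.5/41 = 0.159 kJ/s
H: 3/22 = 0.136 kJ/s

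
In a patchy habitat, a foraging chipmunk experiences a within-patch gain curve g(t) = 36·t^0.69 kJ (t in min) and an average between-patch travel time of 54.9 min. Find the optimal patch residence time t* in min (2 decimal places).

122.20 min

Maximise g(t)/(T+t): set derivative to zero → g'(t)(T+t) = g(t).
g'(t) = 0.69·36·t^-0.31. Setting 0.69·36·t^-0.31 = 36·t^0.69/(54.9+t) gives 0.69(54.9+t) = t, so 0.31·t = 0.69×54.9.
t* = 0.69×54.9/0.31 = 122.2 min.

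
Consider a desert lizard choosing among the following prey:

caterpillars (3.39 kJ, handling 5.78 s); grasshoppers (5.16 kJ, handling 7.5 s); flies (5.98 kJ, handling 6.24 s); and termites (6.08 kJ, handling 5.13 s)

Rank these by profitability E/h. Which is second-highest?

flies

In descending order of E/h:
termites: 6.08/5.13 = 1.19 kJ/s
flies: 5.98/6.24 = 0.958 kJ/s
grasshoppers: 5.16/7.5 = 0.688 kJ/s
caterpillars: 3.39/5.78 = 0.587 kJ/s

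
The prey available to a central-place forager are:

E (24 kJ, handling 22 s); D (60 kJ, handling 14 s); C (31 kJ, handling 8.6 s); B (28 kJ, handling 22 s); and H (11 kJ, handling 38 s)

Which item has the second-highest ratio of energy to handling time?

C

In descending order of E/h:
D: 60/14 = 4.29 kJ/s
C: 31/8.6 = 3.6 kJ/s
B: 28/22 = 1.27 kJ/s
E: 24/22 = 1.09 kJ/s
H: 11/38 = 0.289 kJ/s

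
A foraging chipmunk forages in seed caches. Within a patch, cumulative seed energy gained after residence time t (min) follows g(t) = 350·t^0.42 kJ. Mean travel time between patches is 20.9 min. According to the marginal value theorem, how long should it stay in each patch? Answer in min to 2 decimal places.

By the marginal value theorem, leave when the instantaneous gain rate g'(t) equals the habitat-wide average g(t)/(T + t).
g'(t) = 0.42·350·t^-0.58. Setting 0.42·350·t^-0.58 = 350·t^0.42/(20.9+t) gives 0.42(20.9+t) = t, so 0.58·t = 0.42×20.9.
t* = 0.42×20.9/0.58 = 15.13 min.

15.13 min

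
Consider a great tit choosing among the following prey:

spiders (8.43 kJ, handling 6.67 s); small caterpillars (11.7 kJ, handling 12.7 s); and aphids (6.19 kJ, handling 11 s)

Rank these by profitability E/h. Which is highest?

spiders

In descending order of E/h:
spiders: 8.43/6.67 = 1.26 kJ/s
small caterpillars: 11.7/12.7 = 0.921 kJ/s
aphids: 6.19/11 = 0.563 kJ/s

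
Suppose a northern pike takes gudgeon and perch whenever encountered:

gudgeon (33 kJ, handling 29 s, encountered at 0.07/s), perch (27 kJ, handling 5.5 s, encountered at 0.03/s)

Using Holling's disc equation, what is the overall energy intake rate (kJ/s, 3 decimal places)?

0.977 kJ/s

R = Σλ_iE_i / (1 + Σλ_ih_i)
Numerator: 0.07×33 + 0.03×27 = 3.12
Denominator: 1 + 0.07×29 + 0.03×5.5 = 3.195
R = 3.12/3.195 = 0.9765 kJ/s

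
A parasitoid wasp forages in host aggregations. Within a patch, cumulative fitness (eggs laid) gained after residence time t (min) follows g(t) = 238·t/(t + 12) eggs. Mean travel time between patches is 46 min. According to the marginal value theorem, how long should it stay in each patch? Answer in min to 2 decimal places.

By the marginal value theorem, leave when the instantaneous gain rate g'(t) equals the habitat-wide average g(t)/(T + t).
g'(t) = 238·12/(t + 12)². Setting 238·12/(t+12)² = 238t/[(t+12)(46+t)] gives 12(46+t) = t(t+12), so t² = 12×46 = 552.
t* = √552 = 23.49 min.

23.49 min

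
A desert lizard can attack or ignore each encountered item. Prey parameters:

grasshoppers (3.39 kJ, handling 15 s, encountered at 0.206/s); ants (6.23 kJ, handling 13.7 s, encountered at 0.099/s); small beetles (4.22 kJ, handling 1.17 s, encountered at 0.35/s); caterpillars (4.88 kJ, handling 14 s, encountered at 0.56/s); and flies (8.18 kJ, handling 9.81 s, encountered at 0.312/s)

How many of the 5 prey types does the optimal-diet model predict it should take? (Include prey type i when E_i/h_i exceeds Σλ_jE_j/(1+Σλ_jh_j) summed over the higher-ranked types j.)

E/h in descending order: small beetles 3.61, flies 0.834, ants 0.455, caterpillars 0.349, grasshoppers 0.226 kJ/s. The optimal diet is the largest prefix of this list for which every included type satisfies E_i/h_i > R on the types above it.
Rate on top 1: 1.048. flies: 0.834 < 1.048 → exclude; stop.
Optimal diet: small beetles — 1 of 5 types.

1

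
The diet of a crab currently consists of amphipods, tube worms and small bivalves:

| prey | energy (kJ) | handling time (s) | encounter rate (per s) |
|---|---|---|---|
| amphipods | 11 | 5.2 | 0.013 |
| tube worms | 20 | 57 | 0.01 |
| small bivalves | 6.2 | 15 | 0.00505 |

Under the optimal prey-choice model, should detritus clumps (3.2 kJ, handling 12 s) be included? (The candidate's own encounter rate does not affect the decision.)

Current rate: (0.013×11 + 0.01×20 + 0.00505×6.2)/(1 + 0.013×5.2 + 0.01×57 + 0.00505×15) = 0.2185 kJ/s.
detritus clumps: E/h = 3.2/12 = 0.2667 kJ/s.
0.2667 > 0.2185, so adding detritus clumps raises the average — include it.

Yes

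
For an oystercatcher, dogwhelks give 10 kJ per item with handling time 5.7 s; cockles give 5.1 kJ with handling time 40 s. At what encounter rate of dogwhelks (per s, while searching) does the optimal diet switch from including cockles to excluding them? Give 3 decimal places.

0.014 per s

At the threshold, the rate on dogwhelks alone equals the profitability of cockles: λ·10/(1 + λ·5.7) = 5.1/40 = 0.1275.
Rearranging, λ(10 − 0.1275×5.7) = 0.1275, so λ = 0.1275/9.273 = 0.01375 per s.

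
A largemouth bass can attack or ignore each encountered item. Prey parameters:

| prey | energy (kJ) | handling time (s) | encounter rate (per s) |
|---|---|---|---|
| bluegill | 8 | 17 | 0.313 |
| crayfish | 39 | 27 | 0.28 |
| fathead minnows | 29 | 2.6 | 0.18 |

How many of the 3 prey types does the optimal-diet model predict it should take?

1

Rank by E/h (kJ/s): fathead minnows 11.2, crayfish 1.44, bluegill 0.471. Include each in turn until the next type's E/h falls below the running intake rate.
Rate on top 1: 3.556. crayfish: 1.44 < 3.556 → exclude; stop.
Optimal diet: fathead minnows — 1 of 3 types.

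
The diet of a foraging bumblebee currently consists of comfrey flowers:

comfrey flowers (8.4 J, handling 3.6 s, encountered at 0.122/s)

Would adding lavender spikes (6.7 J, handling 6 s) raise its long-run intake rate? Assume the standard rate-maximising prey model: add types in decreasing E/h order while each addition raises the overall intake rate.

Yes

Intake rate on the current diet: R = (0.122×8.4) / (1 + 0.122×3.6) = 1.025/1.439 = 0.7121 J/s.
lavender spikes: E/h = 6.7/6 = 1.117 J/s.
Since 1.117 > R, including lavender spikes increases the long-run rate.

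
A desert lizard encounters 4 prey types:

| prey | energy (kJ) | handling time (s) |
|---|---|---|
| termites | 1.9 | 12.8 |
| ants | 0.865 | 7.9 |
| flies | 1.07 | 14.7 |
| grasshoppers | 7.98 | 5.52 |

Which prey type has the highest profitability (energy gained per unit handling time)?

In descending order of E/h:
grasshoppers: 7.98/5.52 = 1.45 kJ/s
termites: 1.9/12.8 = 0.148 kJ/s
ants: 0.865/7.9 = 0.109 kJ/s
flies: 1.07/14.7 = 0.0728 kJ/s

grasshoppers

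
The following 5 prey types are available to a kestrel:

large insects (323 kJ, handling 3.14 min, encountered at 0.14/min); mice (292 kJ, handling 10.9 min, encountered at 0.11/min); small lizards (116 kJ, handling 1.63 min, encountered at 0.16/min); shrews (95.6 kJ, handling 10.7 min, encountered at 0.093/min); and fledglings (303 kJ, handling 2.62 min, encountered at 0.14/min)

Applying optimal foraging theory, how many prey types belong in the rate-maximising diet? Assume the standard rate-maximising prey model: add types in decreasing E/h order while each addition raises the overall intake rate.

3

E/h in descending order: fledglings 116, large insects 103, small lizards 71.2, mice 26.8, shrews 8.93 kJ/min. The optimal diet is the largest prefix of this list for which every included type satisfies E_i/h_i > R on the types above it.
Rate on top 1: 31.04. large insects: 103 > 31.04 → include.
Rate on top 2: 48.52. small lizards: 71.2 > 48.52 → include.
Rate on top 3: 51.37. mice: 26.8 < 51.37 → exclude; stop.
Optimal diet: fledglings, large insects, small lizards — 3 of 5 types.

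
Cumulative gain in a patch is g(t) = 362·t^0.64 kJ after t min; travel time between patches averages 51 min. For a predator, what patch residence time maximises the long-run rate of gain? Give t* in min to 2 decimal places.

90.67 min

Optimal t* satisfies g'(t*) = g(t*)/(T + t*).
g'(t) = 0.64·362·t^-0.36. Setting 0.64·362·t^-0.36 = 362·t^0.64/(51+t) gives 0.64(51+t) = t, so 0.36·t = 0.64×51.
t* = 0.64×51/0.36 = 90.67 min.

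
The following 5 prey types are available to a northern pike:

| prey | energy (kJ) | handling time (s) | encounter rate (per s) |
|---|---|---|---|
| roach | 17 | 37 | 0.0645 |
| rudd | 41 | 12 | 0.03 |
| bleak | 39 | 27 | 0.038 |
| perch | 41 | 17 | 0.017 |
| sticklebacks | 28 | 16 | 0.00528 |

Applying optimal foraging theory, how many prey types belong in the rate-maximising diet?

Rank by E/h (kJ/s): rudd 3.42, perch 2.41, sticklebacks 1.75, bleak 1.44, roach 0.459. Include each in turn until the next type's E/h falls below the running intake rate.
Rate on top 1: 0.9044. perch: 2.41 > 0.9044 → include.
Rate on top 2: 1.169. sticklebacks: 1.75 > 1.169 → include.
Rate on top 3: 1.197. bleak: 1.44 > 1.197 → include.
Rate on top 4: 1.289. roach: 0.459 < 1.289 → exclude; stop.
Optimal diet: rudd, perch, sticklebacks, bleak — 4 of 5 types.

4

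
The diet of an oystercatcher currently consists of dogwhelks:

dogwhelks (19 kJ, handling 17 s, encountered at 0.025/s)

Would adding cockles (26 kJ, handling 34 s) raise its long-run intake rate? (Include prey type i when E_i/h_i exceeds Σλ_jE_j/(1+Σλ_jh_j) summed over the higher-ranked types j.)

Yes

On dogwhelks alone, R = ΣλE/(1+Σλh) = 0.475/1.425 = 0.3333 kJ/s.
cockles: E/h = 26/34 = 0.7647 kJ/s.
Since 0.7647 > R, including cockles increases the long-run rate.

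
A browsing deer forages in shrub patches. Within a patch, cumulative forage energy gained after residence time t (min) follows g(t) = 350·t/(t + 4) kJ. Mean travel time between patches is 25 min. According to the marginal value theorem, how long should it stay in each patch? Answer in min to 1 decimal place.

By the marginal value theorem, leave when the instantaneous gain rate g'(t) equals the habitat-wide average g(t)/(T + t).
g'(t) = 350·4/(t + 4)². Setting 350·4/(t+4)² = 350t/[(t+4)(25+t)] gives 4(25+t) = t(t+4), so t² = 4×25 = 100.
t* = √100 = 10 min.

10.0 min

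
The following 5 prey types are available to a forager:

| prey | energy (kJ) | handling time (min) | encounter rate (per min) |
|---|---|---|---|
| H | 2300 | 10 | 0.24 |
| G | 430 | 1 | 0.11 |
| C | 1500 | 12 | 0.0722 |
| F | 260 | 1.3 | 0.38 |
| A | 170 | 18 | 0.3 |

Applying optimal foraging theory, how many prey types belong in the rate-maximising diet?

Profitabilities (E/h, kJ/min): G 430, H 230, F 200, C 125, A 9.44. Add prey in this order while the next type's profitability exceeds the intake rate on those already taken.
Rate on top 1: 42.61. H: 230 > 42.61 → include.
Rate on top 2: 170.7. F: 200 > 170.7 → include.
Rate on top 3: 174.4. C: 125 < 174.4 → exclude; stop.
Optimal diet: G, H, F — 3 of 5 types.

3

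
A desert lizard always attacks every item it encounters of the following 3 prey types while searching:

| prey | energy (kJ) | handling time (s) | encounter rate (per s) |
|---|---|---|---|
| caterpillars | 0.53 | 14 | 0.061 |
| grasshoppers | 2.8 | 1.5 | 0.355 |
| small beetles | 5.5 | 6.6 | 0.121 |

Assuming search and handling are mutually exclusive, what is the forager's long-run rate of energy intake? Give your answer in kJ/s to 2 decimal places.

R = (0.061×0.53 + 0.355×2.8 + 0.121×5.5) / (1 + 0.061×14 + 0.355×1.5 + 0.121×6.6) = 1.692/3.185 = 0.5312 kJ/s.

0.53 kJ/s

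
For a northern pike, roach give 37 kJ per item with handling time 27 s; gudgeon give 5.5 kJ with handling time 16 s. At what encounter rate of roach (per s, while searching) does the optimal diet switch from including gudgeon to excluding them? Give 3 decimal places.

The zero-one rule: include gudgeon iff E₂/h₂ > λE₁/(1+λh₁). Equality gives the switch point.
λE₁h₂ = E₂ + λE₂h₁ ⇒ λ = E₂/(E₁h₂ − E₂h₁) = 5.5/(592 − 148.5) = 0.0124 per s.

0.012 per s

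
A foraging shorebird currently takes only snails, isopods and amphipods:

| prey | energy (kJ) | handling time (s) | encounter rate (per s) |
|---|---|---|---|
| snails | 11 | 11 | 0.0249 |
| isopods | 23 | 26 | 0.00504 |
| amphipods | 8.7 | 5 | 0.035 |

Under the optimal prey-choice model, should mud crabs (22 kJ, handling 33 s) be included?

Current rate: (0.0249×11 + 0.00504×23 + 0.035×8.7)/(1 + 0.0249×11 + 0.00504×26 + 0.035×5) = 0.4395 kJ/s.
mud crabs: E/h = 22/33 = 0.6667 kJ/s.
0.6667 > 0.4395, so adding mud crabs raises the average — include it.

Yes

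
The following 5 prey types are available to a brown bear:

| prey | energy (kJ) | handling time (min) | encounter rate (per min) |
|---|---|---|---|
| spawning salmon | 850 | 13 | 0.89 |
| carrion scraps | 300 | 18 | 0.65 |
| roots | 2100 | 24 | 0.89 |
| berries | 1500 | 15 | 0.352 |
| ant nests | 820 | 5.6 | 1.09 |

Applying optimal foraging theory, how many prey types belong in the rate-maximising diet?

Rank by E/h (kJ/min): ant nests 146, berries 100, roots 87.5, spawning salmon 65.4, carrion scraps 16.7. Include each in turn until the next type's E/h falls below the running intake rate.
Rate on top 1: 125.8. berries: 100 < 125.8 → exclude; stop.
Optimal diet: ant nests — 1 of 5 types.

1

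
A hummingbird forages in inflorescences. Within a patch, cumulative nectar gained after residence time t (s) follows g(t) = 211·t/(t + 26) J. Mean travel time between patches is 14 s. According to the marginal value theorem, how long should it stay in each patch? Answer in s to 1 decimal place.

19.1 s

By the marginal value theorem, leave when the instantaneous gain rate g'(t) equals the habitat-wide average g(t)/(T + t).
g'(t) = 211·26/(t + 26)². Setting 211·26/(t+26)² = 211t/[(t+26)(14+t)] gives 26(14+t) = t(t+26), so t² = 26×14 = 364.
t* = √364 = 19.08 s.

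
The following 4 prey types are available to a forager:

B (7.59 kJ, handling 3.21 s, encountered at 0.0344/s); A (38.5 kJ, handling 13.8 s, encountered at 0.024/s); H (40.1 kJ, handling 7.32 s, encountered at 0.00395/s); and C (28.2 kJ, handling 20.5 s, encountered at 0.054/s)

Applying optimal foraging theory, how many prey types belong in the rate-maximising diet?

E/h in descending order: H 5.48, A 2.79, B 2.36, C 1.38 kJ/s. The optimal diet is the largest prefix of this list for which every included type satisfies E_i/h_i > R on the types above it.
Rate on top 1: 0.1539. A: 2.79 > 0.1539 → include.
Rate on top 2: 0.7958. B: 2.36 > 0.7958 → include.
Rate on top 3: 0.9136. C: 1.38 > 0.9136 → include.
Optimal diet: H, A, B, C — 4 of 4 types.

4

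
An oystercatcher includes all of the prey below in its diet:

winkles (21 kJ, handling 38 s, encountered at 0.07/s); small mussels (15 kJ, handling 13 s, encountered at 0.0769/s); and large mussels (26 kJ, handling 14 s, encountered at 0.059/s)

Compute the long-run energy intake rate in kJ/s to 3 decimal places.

R = Σλ_iE_i / (1 + Σλ_ih_i)
Numerator: 0.07×21 + 0.0769×15 + 0.059×26 = 4.157
Denominator: 1 + 0.07×38 + 0.0769×13 + 0.059×14 = 5.486
R = 4.157/5.486 = 0.7579 kJ/s

0.758 kJ/s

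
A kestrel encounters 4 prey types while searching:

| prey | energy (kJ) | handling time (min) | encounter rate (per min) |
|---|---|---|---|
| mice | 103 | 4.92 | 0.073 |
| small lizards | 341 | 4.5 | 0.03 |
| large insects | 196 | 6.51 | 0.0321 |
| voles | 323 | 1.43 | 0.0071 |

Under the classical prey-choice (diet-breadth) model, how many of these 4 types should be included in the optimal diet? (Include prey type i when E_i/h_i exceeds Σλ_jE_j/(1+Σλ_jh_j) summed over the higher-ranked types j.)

4

Profitabilities (E/h, kJ/min): voles 226, small lizards 75.8, large insects 30.1, mice 20.9. Add prey in this order while the next type's profitability exceeds the intake rate on those already taken.
Rate on top 1: 2.27. small lizards: 75.8 > 2.27 → include.
Rate on top 2: 10.94. large insects: 30.1 > 10.94 → include.
Rate on top 3: 13.89. mice: 20.9 > 13.89 → include.
Optimal diet: voles, small lizards, large insects, mice — 4 of 4 types.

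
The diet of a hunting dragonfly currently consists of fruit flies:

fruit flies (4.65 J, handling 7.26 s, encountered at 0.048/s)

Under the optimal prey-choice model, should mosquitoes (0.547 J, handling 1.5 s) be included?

Yes

On fruit flies alone, R = ΣλE/(1+Σλh) = 0.2232/1.348 = 0.1655 J/s.
Profitability of mosquitoes: 0.547/1.5 = 0.3647 J/s.
Since 0.3647 > R, including mosquitoes increases the long-run rate.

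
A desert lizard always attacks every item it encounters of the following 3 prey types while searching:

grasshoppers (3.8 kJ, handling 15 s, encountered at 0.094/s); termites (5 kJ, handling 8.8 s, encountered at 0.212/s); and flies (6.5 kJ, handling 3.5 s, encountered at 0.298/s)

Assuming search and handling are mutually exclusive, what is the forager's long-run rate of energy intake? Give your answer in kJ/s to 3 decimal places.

R = Σλ_iE_i / (1 + Σλ_ih_i)
Numerator: 0.094×3.8 + 0.212×5 + 0.298×6.5 = 3.354
Denominator: 1 + 0.094×15 + 0.212×8.8 + 0.298×3.5 = 5.319
R = 3.354/5.319 = 0.6307 kJ/s

0.631 kJ/s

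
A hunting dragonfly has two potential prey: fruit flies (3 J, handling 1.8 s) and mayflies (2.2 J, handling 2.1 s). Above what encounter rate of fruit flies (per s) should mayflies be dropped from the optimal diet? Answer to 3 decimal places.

0.940 per s

The zero-one rule: include mayflies iff E₂/h₂ > λE₁/(1+λh₁). Equality gives the switch point.
λE₁h₂ = E₂ + λE₂h₁ ⇒ λ = E₂/(E₁h₂ − E₂h₁) = 2.2/(6.3 − 3.96) = 0.9402 per s.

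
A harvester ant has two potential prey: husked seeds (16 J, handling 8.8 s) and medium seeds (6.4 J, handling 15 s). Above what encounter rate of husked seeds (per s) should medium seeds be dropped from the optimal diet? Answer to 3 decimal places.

0.035 per s

The zero-one rule: include medium seeds iff E₂/h₂ > λE₁/(1+λh₁). Equality gives the switch point.
λE₁h₂ = E₂ + λE₂h₁ ⇒ λ = E₂/(E₁h₂ − E₂h₁) = 6.4/(240 − 56.32) = 0.03484 per s.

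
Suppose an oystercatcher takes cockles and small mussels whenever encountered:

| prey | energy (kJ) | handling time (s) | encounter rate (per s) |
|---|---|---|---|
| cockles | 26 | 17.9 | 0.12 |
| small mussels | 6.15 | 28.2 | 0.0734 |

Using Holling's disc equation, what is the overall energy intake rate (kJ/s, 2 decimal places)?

0.68 kJ/s

R = Σλ_iE_i / (1 + Σλ_ih_i)
Numerator: 0.12×26 + 0.0734×6.15 = 3.571
Denominator: 1 + 0.12×17.9 + 0.0734×28.2 = 5.218
R = 3.571/5.218 = 0.6845 kJ/s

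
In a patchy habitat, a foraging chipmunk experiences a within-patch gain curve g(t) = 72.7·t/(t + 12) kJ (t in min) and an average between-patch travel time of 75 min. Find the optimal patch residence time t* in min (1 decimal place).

By the marginal value theorem, leave when the instantaneous gain rate g'(t) equals the habitat-wide average g(t)/(T + t).
g'(t) = 72.7·12/(t + 12)². Setting 72.7·12/(t+12)² = 72.7t/[(t+12)(75+t)] gives 12(75+t) = t(t+12), so t² = 12×75 = 900.
t* = √900 = 30 min.

30.0 min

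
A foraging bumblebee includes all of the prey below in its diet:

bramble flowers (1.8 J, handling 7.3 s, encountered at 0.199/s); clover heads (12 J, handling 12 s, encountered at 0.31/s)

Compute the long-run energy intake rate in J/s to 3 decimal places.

0.661 J/s

Energy encountered per unit search time: 0.199×1.8 + 0.31×12 = 4.078 J/s.
Handling time per unit search time: 0.199×7.3 + 0.31×12 = 5.173.
Rate = 4.078/(1 + 5.173) = 0.6607 J/s.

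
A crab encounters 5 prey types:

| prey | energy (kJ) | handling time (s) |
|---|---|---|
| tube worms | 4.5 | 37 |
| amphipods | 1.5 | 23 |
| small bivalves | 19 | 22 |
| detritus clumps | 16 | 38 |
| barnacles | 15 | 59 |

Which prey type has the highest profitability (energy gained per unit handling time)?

In descending order of E/h:
small bivalves: 19/22 = 0.864 kJ/s
detritus clumps: 16/38 = 0.421 kJ/s
barnacles: 15/59 = 0.254 kJ/s
tube worms: 4.5/37 = 0.122 kJ/s
amphipods: 1.5/23 = 0.0652 kJ/s

small bivalves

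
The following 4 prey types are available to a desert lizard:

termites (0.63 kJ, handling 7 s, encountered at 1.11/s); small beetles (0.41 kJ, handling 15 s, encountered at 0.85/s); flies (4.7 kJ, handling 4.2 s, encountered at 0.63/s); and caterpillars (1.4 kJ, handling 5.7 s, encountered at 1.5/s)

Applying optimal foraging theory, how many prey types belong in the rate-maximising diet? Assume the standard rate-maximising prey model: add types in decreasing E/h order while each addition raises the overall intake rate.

Profitabilities (E/h, kJ/s): flies 1.12, caterpillars 0.246, termites 0.09, small beetles 0.0273. Add prey in this order while the next type's profitability exceeds the intake rate on those already taken.
Rate on top 1: 0.8121. caterpillars: 0.246 < 0.8121 → exclude; stop.
Optimal diet: flies — 1 of 4 types.

1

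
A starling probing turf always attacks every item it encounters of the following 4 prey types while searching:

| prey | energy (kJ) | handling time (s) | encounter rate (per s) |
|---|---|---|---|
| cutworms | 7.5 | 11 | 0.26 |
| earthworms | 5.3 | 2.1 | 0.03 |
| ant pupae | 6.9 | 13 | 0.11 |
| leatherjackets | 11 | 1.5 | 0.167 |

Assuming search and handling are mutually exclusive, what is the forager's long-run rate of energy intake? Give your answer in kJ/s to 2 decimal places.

0.84 kJ/s

R = (0.26×7.5 + 0.03×5.3 + 0.11×6.9 + 0.167×11) / (1 + 0.26×11 + 0.03×2.1 + 0.11×13 + 0.167×1.5) = 4.705/5.604 = 0.8397 kJ/s.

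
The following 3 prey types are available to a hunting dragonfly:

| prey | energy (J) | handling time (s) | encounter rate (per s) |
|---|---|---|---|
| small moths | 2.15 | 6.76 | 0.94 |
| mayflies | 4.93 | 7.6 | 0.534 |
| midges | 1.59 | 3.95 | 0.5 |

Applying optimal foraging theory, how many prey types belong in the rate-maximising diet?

1

Profitabilities (E/h, J/s): mayflies 0.649, midges 0.403, small moths 0.318. Add prey in this order while the next type's profitability exceeds the intake rate on those already taken.
Rate on top 1: 0.5204. midges: 0.403 < 0.5204 → exclude; stop.
Optimal diet: mayflies — 1 of 3 types.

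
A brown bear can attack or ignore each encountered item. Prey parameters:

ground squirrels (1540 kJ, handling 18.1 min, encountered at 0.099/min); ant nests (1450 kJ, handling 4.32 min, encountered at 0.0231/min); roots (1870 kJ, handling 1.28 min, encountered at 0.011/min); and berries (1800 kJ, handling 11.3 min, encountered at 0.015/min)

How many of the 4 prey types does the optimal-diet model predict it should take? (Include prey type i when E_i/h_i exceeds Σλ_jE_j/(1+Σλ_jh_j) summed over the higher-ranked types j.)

E/h in descending order: roots 1.46e+03, ant nests 336, berries 159, ground squirrels 85.1 kJ/min. The optimal diet is the largest prefix of this list for which every included type satisfies E_i/h_i > R on the types above it.
Rate on top 1: 20.28. ant nests: 336 > 20.28 → include.
Rate on top 2: 48.54. berries: 159 > 48.54 → include.
Rate on top 3: 63.17. ground squirrels: 85.1 > 63.17 → include.
Optimal diet: roots, ant nests, berries, ground squirrels — 4 of 4 types.

4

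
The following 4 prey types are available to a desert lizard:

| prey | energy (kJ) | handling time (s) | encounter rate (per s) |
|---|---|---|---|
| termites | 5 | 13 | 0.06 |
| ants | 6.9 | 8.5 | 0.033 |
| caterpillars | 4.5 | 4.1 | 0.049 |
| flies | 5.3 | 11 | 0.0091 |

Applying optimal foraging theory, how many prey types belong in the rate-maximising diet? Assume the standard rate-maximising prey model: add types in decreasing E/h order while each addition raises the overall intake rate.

E/h in descending order: caterpillars 1.1, ants 0.812, flies 0.482, termites 0.385 kJ/s. The optimal diet is the largest prefix of this list for which every included type satisfies E_i/h_i > R on the types above it.
Rate on top 1: 0.1836. ants: 0.812 > 0.1836 → include.
Rate on top 2: 0.3026. flies: 0.482 > 0.3026 → include.
Rate on top 3: 0.3139. termites: 0.385 > 0.3139 → include.
Optimal diet: caterpillars, ants, flies, termites — 4 of 4 types.

4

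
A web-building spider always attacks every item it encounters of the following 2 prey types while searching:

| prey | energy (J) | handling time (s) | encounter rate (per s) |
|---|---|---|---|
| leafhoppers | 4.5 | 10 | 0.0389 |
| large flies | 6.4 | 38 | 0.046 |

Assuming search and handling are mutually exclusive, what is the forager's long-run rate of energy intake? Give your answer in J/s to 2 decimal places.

0.15 J/s

R = (0.0389×4.5 + 0.046×6.4) / (1 + 0.0389×10 + 0.046×38) = 0.4694/3.137 = 0.1496 J/s.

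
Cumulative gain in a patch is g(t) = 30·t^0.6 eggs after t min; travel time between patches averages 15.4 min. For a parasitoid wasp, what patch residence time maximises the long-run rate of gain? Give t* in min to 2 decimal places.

Optimal t* satisfies g'(t*) = g(t*)/(T + t*).
g'(t) = 0.6·30·t^-0.4. Setting 0.6·30·t^-0.4 = 30·t^0.6/(15.4+t) gives 0.6(15.4+t) = t, so 0.40·t = 0.6×15.4.
t* = 0.6×15.4/0.40 = 23.1 min.

23.10 min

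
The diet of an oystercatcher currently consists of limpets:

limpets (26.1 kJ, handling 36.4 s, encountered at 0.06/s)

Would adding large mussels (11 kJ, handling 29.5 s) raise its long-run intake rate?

Intake rate on the current diet: R = (0.06×26.1) / (1 + 0.06×36.4) = 1.566/3.184 = 0.4918 kJ/s.
Profitability of large mussels: 11/29.5 = 0.3729 kJ/s.
0.3729 < 0.4918, so adding large mussels would lower the average — exclude it.

No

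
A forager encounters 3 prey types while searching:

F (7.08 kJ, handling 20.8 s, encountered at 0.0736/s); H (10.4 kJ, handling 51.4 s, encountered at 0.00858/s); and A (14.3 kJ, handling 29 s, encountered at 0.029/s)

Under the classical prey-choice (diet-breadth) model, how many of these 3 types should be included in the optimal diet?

E/h in descending order: A 0.493, F 0.34, H 0.202 kJ/s. The optimal diet is the largest prefix of this list for which every included type satisfies E_i/h_i > R on the types above it.
Rate on top 1: 0.2253. F: 0.34 > 0.2253 → include.
Rate on top 2: 0.2775. H: 0.202 < 0.2775 → exclude; stop.
Optimal diet: A, F — 2 of 3 types.

2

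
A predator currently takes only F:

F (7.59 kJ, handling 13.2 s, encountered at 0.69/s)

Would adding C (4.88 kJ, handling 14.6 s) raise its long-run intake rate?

No

On F alone, R = ΣλE/(1+Σλh) = 5.237/10.11 = 0.5181 kJ/s.
Profitability of C: 4.88/14.6 = 0.3342 kJ/s.
Since 0.3342 < R, time spent handling C is better spent searching.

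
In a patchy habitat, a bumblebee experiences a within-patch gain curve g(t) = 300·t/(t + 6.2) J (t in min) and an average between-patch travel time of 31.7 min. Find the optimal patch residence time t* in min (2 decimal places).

14.02 min

By the marginal value theorem, leave when the instantaneous gain rate g'(t) equals the habitat-wide average g(t)/(T + t).
g'(t) = 300·6.2/(t + 6.2)². Setting 300·6.2/(t+6.2)² = 300t/[(t+6.2)(31.7+t)] gives 6.2(31.7+t) = t(t+6.2), so t² = 6.2×31.7 = 196.5.
t* = √196.5 = 14.02 min.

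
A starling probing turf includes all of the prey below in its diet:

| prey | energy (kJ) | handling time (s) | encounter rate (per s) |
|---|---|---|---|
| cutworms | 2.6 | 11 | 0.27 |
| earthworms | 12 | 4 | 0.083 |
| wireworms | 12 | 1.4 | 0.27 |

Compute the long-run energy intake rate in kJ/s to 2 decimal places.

1.06 kJ/s

R = Σλ_iE_i / (1 + Σλ_ih_i)
Numerator: 0.27×2.6 + 0.083×12 + 0.27×12 = 4.938
Denominator: 1 + 0.27×11 + 0.083×4 + 0.27×1.4 = 4.68
R = 4.938/4.68 = 1.055 kJ/s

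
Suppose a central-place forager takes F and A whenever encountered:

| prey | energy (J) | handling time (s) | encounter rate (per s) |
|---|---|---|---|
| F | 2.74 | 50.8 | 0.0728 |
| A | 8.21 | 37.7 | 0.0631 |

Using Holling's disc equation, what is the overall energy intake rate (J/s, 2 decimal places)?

Energy encountered per unit search time: 0.0728×2.74 + 0.0631×8.21 = 0.7175 J/s.
Handling time per unit search time: 0.0728×50.8 + 0.0631×37.7 = 6.077.
Rate = 0.7175/(1 + 6.077) = 0.1014 J/s.

0.10 J/s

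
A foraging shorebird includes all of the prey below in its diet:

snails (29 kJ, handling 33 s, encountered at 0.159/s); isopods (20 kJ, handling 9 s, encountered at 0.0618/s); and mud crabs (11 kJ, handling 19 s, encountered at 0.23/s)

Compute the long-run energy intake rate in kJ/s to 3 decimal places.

Energy encountered per unit search time: 0.159×29 + 0.0618×20 + 0.23×11 = 8.377 kJ/s.
Handling time per unit search time: 0.159×33 + 0.0618×9 + 0.23×19 = 10.17.
Rate = 8.377/(1 + 10.17) = 0.7497 kJ/s.

0.750 kJ/s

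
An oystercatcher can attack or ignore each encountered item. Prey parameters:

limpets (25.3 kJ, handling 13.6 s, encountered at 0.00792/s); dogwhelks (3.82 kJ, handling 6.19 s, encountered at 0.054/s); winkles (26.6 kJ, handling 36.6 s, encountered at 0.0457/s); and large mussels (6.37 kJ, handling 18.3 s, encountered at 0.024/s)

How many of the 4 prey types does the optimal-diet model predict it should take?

3

E/h in descending order: limpets 1.86, winkles 0.727, dogwhelks 0.617, large mussels 0.348 kJ/s. The optimal diet is the largest prefix of this list for which every included type satisfies E_i/h_i > R on the types above it.
Rate on top 1: 0.1809. winkles: 0.727 > 0.1809 → include.
Rate on top 2: 0.5093. dogwhelks: 0.617 > 0.5093 → include.
Rate on top 3: 0.5209. large mussels: 0.348 < 0.5209 → exclude; stop.
Optimal diet: limpets, winkles, dogwhelks — 3 of 4 types.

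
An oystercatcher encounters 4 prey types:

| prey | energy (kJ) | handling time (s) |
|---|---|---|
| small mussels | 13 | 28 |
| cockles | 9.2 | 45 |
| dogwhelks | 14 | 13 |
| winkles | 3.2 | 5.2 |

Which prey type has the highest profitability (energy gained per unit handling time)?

In descending order of E/h:
dogwhelks: 14/13 = 1.08 kJ/s
winkles: 3.2/5.2 = 0.615 kJ/s
small mussels: 13/28 = 0.464 kJ/s
cockles: 9.2/45 = 0.204 kJ/s

dogwhelks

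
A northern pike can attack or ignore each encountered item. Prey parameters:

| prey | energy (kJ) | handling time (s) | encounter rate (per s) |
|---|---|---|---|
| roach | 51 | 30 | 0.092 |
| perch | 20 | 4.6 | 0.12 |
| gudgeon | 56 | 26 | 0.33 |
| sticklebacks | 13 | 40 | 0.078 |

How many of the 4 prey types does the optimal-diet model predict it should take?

2

Rank by E/h (kJ/s): perch 4.35, gudgeon 2.15, roach 1.7, sticklebacks 0.325. Include each in turn until the next type's E/h falls below the running intake rate.
Rate on top 1: 1.546. gudgeon: 2.15 > 1.546 → include.
Rate on top 2: 2.061. roach: 1.7 < 2.061 → exclude; stop.
Optimal diet: perch, gudgeon — 2 of 4 types.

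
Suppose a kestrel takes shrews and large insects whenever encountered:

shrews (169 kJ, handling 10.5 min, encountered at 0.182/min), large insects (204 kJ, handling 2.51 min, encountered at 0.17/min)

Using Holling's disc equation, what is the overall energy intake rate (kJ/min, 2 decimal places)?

19.61 kJ/min

R = Σλ_iE_i / (1 + Σλ_ih_i)
Numerator: 0.182×169 + 0.17×204 = 65.44
Denominator: 1 + 0.182×10.5 + 0.17×2.51 = 3.338
R = 65.44/3.338 = 19.61 kJ/min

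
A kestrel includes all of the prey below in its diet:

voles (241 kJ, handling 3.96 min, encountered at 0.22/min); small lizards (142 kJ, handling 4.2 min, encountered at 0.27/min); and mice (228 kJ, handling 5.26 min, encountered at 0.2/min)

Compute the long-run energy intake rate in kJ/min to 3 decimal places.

33.757 kJ/min

Energy encountered per unit search time: 0.22×241 + 0.27×142 + 0.2×228 = 137 kJ/min.
Handling time per unit search time: 0.22×3.96 + 0.27×4.2 + 0.2×5.26 = 3.057.
Rate = 137/(1 + 3.057) = 33.76 kJ/min.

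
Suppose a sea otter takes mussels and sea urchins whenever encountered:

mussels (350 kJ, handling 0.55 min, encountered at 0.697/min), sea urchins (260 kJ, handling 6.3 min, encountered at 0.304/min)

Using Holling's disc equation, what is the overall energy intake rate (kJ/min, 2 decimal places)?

Energy encountered per unit search time: 0.697×350 + 0.304×260 = 323 kJ/min.
Handling time per unit search time: 0.697×0.55 + 0.304×6.3 = 2.299.
Rate = 323/(1 + 2.299) = 97.92 kJ/min.

97.92 kJ/min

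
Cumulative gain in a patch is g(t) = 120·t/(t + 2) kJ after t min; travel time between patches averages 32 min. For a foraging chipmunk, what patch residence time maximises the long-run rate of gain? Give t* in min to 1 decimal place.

8.0 min

By the marginal value theorem, leave when the instantaneous gain rate g'(t) equals the habitat-wide average g(t)/(T + t).
g'(t) = 120·2/(t + 2)². Setting 120·2/(t+2)² = 120t/[(t+2)(32+t)] gives 2(32+t) = t(t+2), so t² = 2×32 = 64.
t* = √64 = 8 min.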